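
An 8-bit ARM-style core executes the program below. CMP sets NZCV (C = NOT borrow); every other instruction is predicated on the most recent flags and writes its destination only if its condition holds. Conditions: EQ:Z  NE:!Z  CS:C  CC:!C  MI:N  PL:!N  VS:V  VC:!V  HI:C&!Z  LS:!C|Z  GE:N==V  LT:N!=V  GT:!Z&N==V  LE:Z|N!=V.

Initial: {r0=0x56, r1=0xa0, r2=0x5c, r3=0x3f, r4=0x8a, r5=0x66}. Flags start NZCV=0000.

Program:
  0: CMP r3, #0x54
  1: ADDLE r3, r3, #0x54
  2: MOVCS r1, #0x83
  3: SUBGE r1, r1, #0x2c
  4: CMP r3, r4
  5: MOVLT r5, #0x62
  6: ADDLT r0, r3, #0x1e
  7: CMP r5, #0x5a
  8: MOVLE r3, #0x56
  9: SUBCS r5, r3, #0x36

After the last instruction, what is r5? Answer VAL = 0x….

[0] flags=1000 → (cmp)
[1] flags=1000 LE?T → r3=0x93
[2] flags=1000 CS?F → skip
[3] flags=1000 GE?F → skip
[4] flags=0010 → (cmp)
[5] flags=0010 LT?F → skip
[6] flags=0010 LT?F → skip
[7] flags=0010 → (cmp)
[8] flags=0010 LE?F → skip
[9] flags=0010 CS?T → r5=0x5d

VAL = 0x5d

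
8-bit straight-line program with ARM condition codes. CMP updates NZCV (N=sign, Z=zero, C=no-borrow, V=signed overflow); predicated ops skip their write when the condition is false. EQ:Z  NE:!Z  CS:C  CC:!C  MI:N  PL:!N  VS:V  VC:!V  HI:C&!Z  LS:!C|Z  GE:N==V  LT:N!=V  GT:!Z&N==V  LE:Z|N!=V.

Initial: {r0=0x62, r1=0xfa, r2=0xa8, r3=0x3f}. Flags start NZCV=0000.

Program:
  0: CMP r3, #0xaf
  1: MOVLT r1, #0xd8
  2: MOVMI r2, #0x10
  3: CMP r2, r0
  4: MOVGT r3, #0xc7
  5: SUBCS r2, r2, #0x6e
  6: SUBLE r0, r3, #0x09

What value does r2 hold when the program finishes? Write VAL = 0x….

[0] flags=1001 → (cmp)
[1] flags=1001 LT?F → skip
[2] flags=1001 MI?T → r2=0x10
[3] flags=1000 → (cmp)
[4] flags=1000 GT?F → skip
[5] flags=1000 CS?F → skip
[6] flags=1000 LE?T → r0=0x36

VAL = 0x10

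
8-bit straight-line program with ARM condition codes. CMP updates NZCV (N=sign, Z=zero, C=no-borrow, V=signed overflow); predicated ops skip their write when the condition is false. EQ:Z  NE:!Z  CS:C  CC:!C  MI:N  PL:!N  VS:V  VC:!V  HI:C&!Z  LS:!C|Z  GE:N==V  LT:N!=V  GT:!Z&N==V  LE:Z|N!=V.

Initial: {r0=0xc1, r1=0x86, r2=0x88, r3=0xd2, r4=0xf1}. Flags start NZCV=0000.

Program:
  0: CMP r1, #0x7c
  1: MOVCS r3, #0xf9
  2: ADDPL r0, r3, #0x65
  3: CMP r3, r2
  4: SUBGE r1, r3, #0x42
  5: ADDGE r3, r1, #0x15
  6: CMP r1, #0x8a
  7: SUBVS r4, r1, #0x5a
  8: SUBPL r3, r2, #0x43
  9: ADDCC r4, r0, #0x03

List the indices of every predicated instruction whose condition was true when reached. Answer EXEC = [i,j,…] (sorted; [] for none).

EXEC = [1,2,4,5,8]

[0] flags=0011 → (cmp)
[1] flags=0011 CS?T → r3=0xf9
[2] flags=0011 PL?T → r0=0x5e
[3] flags=0010 → (cmp)
[4] flags=0010 GE?T → r1=0xb7
[5] flags=0010 GE?T → r3=0xcc
[6] flags=0010 → (cmp)
[7] flags=0010 VS?F → skip
[8] flags=0010 PL?T → r3=0x45
[9] flags=0010 CC?F → skip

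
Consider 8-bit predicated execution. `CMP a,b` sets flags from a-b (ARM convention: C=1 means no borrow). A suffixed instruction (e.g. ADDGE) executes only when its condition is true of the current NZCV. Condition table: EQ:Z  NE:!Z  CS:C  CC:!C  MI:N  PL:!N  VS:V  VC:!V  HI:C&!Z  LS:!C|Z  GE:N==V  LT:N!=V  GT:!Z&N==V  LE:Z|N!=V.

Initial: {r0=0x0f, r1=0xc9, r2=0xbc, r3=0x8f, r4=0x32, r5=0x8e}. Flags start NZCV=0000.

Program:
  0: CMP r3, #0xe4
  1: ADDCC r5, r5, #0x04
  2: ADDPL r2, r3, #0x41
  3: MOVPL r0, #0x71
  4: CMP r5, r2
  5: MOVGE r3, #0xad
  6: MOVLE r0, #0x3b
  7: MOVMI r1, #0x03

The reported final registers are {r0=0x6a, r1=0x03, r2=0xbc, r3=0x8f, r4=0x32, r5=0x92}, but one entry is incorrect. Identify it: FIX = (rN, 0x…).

FIX = (r0, 0x3b)

0: ✓ CMP  NZCV=1000
1: ✓ ADDCC  r5←0x92
2: · ADDPL
3: · MOVPL
4: ✓ CMP  NZCV=1000
5: · MOVGE
6: ✓ MOVLE  r0←0x3b
7: ✓ MOVMI  r1←0x03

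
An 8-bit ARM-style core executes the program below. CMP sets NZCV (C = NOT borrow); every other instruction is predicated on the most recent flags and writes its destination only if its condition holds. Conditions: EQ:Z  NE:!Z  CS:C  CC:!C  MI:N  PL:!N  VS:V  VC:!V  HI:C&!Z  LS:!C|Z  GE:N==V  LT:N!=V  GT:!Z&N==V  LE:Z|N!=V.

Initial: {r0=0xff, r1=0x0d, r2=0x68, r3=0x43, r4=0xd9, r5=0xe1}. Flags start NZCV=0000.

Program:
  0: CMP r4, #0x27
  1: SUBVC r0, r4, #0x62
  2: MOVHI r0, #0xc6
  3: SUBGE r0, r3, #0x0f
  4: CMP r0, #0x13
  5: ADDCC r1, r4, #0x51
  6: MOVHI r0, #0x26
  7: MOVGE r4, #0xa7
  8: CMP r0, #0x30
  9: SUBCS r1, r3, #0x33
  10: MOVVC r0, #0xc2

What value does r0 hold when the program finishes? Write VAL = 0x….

VAL = 0xc2

0: ✓ CMP  NZCV=1010
1: ✓ SUBVC  r0←0x77
2: ✓ MOVHI  r0←0xc6
3: · SUBGE
4: ✓ CMP  NZCV=1010
5: · ADDCC
6: ✓ MOVHI  r0←0x26
7: · MOVGE
8: ✓ CMP  NZCV=1000
9: · SUBCS
10: ✓ MOVVC  r0←0xc2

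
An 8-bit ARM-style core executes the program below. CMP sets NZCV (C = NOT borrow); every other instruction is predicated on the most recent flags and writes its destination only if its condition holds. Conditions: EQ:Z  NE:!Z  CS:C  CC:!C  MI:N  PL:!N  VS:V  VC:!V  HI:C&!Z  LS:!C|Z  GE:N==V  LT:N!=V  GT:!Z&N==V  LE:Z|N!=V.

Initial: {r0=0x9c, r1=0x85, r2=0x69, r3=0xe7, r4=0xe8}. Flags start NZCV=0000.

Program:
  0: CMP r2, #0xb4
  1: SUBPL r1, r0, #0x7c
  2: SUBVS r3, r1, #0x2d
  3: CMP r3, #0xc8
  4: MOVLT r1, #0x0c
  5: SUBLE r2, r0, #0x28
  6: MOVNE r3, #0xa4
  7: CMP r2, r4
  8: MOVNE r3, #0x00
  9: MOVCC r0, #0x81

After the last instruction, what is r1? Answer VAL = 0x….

VAL = 0x85

0: ✓ CMP  NZCV=1001
1: · SUBPL
2: ✓ SUBVS  r3←0x58
3: ✓ CMP  NZCV=1001
4: · MOVLT
5: · SUBLE
6: ✓ MOVNE  r3←0xa4
7: ✓ CMP  NZCV=1001
8: ✓ MOVNE  r3←0x00
9: ✓ MOVCC  r0←0x81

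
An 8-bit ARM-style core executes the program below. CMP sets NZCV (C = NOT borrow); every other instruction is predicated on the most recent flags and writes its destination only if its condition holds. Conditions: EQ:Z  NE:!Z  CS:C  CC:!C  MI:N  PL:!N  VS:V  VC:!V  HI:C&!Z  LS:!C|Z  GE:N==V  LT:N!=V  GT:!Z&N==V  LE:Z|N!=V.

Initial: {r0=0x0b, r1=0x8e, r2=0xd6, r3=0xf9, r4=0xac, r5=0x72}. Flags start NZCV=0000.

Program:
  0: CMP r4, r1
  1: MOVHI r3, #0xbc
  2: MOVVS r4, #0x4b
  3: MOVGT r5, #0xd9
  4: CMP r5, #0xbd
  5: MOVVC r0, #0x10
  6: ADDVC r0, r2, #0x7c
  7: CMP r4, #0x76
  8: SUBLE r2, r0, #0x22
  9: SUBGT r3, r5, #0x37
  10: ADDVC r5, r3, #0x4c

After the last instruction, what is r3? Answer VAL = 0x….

0: ✓ CMP  NZCV=0010
1: ✓ MOVHI  r3←0xbc
2: · MOVVS
3: ✓ MOVGT  r5←0xd9
4: ✓ CMP  NZCV=0010
5: ✓ MOVVC  r0←0x10
6: ✓ ADDVC  r0←0x52
7: ✓ CMP  NZCV=0011
8: ✓ SUBLE  r2←0x30
9: · SUBGT
10: · ADDVC

VAL = 0xbc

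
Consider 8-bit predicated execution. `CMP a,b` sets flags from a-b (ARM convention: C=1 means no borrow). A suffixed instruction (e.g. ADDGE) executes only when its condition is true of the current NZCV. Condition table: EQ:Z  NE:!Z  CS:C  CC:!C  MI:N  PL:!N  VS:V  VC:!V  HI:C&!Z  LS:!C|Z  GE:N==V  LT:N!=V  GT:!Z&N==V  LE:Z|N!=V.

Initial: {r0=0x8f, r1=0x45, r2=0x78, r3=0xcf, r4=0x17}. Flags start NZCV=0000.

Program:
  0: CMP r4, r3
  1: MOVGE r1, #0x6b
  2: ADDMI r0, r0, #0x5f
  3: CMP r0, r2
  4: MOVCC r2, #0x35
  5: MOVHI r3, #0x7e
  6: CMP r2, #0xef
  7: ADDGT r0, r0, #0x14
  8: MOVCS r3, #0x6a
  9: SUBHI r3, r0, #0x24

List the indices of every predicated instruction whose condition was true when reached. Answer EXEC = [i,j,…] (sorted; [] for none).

0: ✓ CMP  NZCV=0000
1: ✓ MOVGE  r1←0x6b
2: · ADDMI
3: ✓ CMP  NZCV=0011
4: · MOVCC
5: ✓ MOVHI  r3←0x7e
6: ✓ CMP  NZCV=1001
7: ✓ ADDGT  r0←0xa3
8: · MOVCS
9: · SUBHI

EXEC = [1,5,7]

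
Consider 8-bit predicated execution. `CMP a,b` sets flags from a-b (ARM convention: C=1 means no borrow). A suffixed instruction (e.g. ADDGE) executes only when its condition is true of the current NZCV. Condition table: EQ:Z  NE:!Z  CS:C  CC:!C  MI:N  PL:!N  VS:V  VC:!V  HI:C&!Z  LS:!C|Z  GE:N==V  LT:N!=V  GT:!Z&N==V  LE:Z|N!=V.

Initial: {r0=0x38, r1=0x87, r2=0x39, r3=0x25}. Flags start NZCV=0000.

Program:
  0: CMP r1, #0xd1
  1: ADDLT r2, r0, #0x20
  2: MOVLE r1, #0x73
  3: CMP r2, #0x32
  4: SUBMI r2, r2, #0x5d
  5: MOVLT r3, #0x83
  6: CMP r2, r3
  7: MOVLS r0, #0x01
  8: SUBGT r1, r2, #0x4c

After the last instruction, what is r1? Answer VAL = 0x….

VAL = 0x0c

0: ✓ CMP  NZCV=1000
1: ✓ ADDLT  r2←0x58
2: ✓ MOVLE  r1←0x73
3: ✓ CMP  NZCV=0010
4: · SUBMI
5: · MOVLT
6: ✓ CMP  NZCV=0010
7: · MOVLS
8: ✓ SUBGT  r1←0x0c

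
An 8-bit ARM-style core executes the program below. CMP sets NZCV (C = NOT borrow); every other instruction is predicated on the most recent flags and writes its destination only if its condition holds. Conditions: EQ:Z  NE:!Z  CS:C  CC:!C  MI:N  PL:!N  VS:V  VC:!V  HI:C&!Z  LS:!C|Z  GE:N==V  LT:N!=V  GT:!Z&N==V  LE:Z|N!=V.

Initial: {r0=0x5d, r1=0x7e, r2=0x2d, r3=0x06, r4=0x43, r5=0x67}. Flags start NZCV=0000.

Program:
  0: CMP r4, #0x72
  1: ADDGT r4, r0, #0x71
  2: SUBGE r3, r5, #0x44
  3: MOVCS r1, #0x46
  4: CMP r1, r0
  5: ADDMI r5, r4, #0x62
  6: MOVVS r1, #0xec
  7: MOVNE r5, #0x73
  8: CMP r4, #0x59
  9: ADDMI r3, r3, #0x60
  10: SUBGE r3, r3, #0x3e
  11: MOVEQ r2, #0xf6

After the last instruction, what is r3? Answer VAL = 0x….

VAL = 0x66

[0] flags=1000 → (cmp)
[1] flags=1000 GT?F → skip
[2] flags=1000 GE?F → skip
[3] flags=1000 CS?F → skip
[4] flags=0010 → (cmp)
[5] flags=0010 MI?F → skip
[6] flags=0010 VS?F → skip
[7] flags=0010 NE?T → r5=0x73
[8] flags=1000 → (cmp)
[9] flags=1000 MI?T → r3=0x66
[10] flags=1000 GE?F → skip
[11] flags=1000 EQ?F → skip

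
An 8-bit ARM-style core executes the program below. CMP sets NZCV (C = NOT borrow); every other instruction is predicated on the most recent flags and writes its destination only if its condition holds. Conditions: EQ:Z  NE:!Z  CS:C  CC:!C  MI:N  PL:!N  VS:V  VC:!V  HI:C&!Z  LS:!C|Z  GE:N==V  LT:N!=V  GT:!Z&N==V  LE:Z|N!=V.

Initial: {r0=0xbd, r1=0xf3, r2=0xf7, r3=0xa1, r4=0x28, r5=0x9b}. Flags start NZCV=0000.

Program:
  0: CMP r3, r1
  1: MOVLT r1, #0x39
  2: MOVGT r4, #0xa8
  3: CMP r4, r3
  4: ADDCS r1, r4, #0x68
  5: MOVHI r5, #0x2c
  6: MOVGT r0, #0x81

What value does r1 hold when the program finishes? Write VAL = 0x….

VAL = 0x39

[0] flags=1000 → (cmp)
[1] flags=1000 LT?T → r1=0x39
[2] flags=1000 GT?F → skip
[3] flags=1001 → (cmp)
[4] flags=1001 CS?F → skip
[5] flags=1001 HI?F → skip
[6] flags=1001 GT?T → r0=0x81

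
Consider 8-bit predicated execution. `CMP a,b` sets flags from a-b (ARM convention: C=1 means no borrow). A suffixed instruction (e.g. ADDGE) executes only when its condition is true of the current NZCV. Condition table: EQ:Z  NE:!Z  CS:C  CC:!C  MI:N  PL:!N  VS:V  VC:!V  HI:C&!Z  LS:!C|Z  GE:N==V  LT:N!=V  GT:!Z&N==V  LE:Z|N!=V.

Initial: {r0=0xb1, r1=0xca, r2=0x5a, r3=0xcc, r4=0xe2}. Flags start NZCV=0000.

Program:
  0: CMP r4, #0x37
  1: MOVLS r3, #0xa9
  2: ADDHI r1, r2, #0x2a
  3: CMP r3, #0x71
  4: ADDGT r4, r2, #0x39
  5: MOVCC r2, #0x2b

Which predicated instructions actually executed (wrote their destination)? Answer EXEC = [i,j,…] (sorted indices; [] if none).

[0] flags=1010 → (cmp)
[1] flags=1010 LS?F → skip
[2] flags=1010 HI?T → r1=0x84
[3] flags=0011 → (cmp)
[4] flags=0011 GT?F → skip
[5] flags=0011 CC?F → skip

EXEC = [2]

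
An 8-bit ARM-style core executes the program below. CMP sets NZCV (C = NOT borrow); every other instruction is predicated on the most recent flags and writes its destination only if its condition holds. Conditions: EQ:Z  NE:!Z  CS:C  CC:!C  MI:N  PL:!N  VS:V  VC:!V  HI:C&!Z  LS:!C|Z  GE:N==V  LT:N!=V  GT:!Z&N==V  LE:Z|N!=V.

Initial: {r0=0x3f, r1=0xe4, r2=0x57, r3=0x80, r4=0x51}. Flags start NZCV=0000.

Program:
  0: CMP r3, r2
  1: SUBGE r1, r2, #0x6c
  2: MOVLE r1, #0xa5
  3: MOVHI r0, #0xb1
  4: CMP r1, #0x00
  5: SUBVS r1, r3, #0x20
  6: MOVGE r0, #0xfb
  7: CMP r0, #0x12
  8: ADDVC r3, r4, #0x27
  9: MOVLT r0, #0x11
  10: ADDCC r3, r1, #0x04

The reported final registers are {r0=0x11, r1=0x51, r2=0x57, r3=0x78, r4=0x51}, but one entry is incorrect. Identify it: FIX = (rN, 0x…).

FIX = (r1, 0xa5)

[0] flags=0011 → (cmp)
[1] flags=0011 GE?F → skip
[2] flags=0011 LE?T → r1=0xa5
[3] flags=0011 HI?T → r0=0xb1
[4] flags=1010 → (cmp)
[5] flags=1010 VS?F → skip
[6] flags=1010 GE?F → skip
[7] flags=1010 → (cmp)
[8] flags=1010 VC?T → r3=0x78
[9] flags=1010 LT?T → r0=0x11
[10] flags=1010 CC?F → skip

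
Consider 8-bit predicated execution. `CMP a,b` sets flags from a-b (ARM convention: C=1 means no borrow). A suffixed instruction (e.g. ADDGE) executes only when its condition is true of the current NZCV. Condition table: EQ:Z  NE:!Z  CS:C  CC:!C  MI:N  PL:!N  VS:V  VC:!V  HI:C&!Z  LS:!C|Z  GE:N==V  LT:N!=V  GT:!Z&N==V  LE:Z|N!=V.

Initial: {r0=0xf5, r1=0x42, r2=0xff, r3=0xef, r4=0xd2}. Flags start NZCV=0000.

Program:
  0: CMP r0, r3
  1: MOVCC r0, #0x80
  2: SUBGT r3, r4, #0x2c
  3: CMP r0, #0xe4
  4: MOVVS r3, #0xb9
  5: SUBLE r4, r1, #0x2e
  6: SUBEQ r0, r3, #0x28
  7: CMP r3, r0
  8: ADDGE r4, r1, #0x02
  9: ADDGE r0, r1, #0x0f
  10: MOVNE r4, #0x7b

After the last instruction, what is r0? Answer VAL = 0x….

0: ✓ CMP  NZCV=0010
1: · MOVCC
2: ✓ SUBGT  r3←0xa6
3: ✓ CMP  NZCV=0010
4: · MOVVS
5: · SUBLE
6: · SUBEQ
7: ✓ CMP  NZCV=1000
8: · ADDGE
9: · ADDGE
10: ✓ MOVNE  r4←0x7b

VAL = 0xf5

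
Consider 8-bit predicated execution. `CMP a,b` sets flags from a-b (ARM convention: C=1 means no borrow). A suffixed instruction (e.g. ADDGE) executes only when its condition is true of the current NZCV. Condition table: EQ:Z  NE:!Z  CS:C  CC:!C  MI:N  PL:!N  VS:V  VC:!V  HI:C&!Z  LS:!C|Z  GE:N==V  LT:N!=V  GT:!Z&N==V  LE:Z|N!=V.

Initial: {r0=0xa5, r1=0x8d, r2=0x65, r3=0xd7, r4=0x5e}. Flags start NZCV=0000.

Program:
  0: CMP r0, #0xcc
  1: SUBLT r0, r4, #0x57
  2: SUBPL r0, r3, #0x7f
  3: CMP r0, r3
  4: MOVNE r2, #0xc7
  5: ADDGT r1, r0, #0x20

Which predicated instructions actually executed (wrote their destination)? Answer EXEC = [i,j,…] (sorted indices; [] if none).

0: ✓ CMP  NZCV=1000
1: ✓ SUBLT  r0←0x07
2: · SUBPL
3: ✓ CMP  NZCV=0000
4: ✓ MOVNE  r2←0xc7
5: ✓ ADDGT  r1←0x27

EXEC = [1,4,5]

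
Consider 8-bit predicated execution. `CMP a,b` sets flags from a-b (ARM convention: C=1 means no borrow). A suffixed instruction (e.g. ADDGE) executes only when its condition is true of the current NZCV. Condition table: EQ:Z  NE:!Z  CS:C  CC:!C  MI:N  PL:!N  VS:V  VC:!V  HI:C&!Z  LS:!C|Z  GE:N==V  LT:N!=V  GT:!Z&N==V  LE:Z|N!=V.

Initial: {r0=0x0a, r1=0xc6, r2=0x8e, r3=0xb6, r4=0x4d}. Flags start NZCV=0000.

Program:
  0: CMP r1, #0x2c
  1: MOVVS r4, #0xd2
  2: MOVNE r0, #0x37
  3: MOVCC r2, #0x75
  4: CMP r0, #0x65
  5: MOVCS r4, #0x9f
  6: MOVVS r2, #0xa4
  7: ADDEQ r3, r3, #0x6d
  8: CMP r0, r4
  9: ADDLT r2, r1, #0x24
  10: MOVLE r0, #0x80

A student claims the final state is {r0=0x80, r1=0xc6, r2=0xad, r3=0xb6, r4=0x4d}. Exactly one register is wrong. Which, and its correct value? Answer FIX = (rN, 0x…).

FIX = (r2, 0xea)

0: ✓ CMP  NZCV=1010
1: · MOVVS
2: ✓ MOVNE  r0←0x37
3: · MOVCC
4: ✓ CMP  NZCV=1000
5: · MOVCS
6: · MOVVS
7: · ADDEQ
8: ✓ CMP  NZCV=1000
9: ✓ ADDLT  r2←0xea
10: ✓ MOVLE  r0←0x80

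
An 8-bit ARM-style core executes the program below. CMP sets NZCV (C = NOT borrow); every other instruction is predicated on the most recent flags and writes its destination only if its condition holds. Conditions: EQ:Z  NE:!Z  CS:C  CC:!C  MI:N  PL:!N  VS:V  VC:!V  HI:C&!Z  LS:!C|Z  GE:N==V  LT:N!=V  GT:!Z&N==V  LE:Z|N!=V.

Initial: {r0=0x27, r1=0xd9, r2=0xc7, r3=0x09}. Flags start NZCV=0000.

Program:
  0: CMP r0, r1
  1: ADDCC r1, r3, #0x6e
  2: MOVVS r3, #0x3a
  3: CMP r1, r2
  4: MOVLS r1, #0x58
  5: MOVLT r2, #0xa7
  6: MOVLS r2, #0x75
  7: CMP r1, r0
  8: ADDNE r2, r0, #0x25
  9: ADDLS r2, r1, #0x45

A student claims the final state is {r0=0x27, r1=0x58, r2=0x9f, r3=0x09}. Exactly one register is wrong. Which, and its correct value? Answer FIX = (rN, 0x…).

0: ✓ CMP  NZCV=0000
1: ✓ ADDCC  r1←0x77
2: · MOVVS
3: ✓ CMP  NZCV=1001
4: ✓ MOVLS  r1←0x58
5: · MOVLT
6: ✓ MOVLS  r2←0x75
7: ✓ CMP  NZCV=0010
8: ✓ ADDNE  r2←0x4c
9: · ADDLS

FIX = (r2, 0x4c)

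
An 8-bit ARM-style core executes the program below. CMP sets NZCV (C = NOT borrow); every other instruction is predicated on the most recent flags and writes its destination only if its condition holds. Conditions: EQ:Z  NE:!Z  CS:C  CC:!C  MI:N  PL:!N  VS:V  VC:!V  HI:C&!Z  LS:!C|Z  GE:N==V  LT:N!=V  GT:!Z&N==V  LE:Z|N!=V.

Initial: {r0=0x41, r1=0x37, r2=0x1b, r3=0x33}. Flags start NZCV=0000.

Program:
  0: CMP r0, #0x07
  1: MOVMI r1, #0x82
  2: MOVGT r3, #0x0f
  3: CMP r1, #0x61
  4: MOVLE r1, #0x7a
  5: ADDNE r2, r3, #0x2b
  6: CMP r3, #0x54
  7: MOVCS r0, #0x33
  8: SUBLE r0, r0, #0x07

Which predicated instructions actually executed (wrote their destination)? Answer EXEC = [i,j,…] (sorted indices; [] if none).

0: ✓ CMP  NZCV=0010
1: · MOVMI
2: ✓ MOVGT  r3←0x0f
3: ✓ CMP  NZCV=1000
4: ✓ MOVLE  r1←0x7a
5: ✓ ADDNE  r2←0x3a
6: ✓ CMP  NZCV=1000
7: · MOVCS
8: ✓ SUBLE  r0←0x3a

EXEC = [2,4,5,8]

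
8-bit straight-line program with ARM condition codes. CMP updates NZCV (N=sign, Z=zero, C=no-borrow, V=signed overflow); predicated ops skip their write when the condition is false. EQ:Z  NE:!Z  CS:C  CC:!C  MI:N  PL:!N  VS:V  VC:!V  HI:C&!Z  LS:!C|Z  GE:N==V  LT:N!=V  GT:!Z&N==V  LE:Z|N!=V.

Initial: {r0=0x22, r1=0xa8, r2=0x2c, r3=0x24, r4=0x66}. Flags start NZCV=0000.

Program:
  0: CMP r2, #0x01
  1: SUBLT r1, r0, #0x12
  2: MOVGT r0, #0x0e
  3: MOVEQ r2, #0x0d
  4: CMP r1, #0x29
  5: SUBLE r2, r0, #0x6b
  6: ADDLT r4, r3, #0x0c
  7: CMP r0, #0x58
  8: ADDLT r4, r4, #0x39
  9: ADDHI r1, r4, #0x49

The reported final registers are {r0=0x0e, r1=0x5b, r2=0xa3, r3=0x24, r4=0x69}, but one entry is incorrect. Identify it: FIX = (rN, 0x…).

0: ✓ CMP  NZCV=0010
1: · SUBLT
2: ✓ MOVGT  r0←0x0e
3: · MOVEQ
4: ✓ CMP  NZCV=0011
5: ✓ SUBLE  r2←0xa3
6: ✓ ADDLT  r4←0x30
7: ✓ CMP  NZCV=1000
8: ✓ ADDLT  r4←0x69
9: · ADDHI

FIX = (r1, 0xa8)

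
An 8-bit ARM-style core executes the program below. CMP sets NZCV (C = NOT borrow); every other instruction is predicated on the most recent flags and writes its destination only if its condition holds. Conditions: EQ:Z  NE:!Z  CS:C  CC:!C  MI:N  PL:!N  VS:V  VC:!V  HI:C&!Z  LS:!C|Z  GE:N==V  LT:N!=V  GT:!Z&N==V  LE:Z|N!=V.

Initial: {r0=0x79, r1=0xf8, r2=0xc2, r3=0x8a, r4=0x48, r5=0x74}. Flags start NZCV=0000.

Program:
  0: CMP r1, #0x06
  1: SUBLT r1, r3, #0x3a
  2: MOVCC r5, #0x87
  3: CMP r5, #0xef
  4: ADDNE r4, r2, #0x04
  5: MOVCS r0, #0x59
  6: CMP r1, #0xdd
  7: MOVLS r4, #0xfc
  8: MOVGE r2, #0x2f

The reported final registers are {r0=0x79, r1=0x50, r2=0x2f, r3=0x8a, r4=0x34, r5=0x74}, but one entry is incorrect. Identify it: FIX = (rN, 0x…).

0: ✓ CMP  NZCV=1010
1: ✓ SUBLT  r1←0x50
2: · MOVCC
3: ✓ CMP  NZCV=1001
4: ✓ ADDNE  r4←0xc6
5: · MOVCS
6: ✓ CMP  NZCV=0000
7: ✓ MOVLS  r4←0xfc
8: ✓ MOVGE  r2←0x2f

FIX = (r4, 0xfc)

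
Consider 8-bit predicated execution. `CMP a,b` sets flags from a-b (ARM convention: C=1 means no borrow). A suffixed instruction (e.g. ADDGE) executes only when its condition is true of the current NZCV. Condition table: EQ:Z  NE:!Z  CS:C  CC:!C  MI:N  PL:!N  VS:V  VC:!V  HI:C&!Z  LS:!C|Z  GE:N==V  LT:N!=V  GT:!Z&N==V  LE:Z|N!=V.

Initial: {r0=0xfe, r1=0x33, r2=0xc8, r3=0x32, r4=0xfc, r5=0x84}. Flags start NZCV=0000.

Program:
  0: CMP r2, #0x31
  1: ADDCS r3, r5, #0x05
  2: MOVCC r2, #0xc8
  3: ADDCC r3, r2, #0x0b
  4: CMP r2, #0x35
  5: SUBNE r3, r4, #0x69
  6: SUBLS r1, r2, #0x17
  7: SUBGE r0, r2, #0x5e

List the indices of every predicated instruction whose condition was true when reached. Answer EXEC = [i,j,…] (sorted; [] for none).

EXEC = [1,5]

0: ✓ CMP  NZCV=1010
1: ✓ ADDCS  r3←0x89
2: · MOVCC
3: · ADDCC
4: ✓ CMP  NZCV=1010
5: ✓ SUBNE  r3←0x93
6: · SUBLS
7: · SUBGE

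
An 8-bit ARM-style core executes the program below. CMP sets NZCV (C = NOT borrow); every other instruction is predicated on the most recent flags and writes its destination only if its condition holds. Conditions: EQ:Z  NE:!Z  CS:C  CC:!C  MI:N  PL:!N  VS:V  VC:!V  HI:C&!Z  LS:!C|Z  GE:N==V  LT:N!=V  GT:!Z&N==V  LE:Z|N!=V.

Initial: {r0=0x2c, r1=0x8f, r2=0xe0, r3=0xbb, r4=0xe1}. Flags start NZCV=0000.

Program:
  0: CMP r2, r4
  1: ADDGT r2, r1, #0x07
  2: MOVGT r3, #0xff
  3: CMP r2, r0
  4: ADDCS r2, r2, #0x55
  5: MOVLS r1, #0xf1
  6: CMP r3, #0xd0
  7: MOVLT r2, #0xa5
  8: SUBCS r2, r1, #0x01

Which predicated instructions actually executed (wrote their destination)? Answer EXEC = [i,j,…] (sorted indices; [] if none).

EXEC = [4,7]

0: ✓ CMP  NZCV=1000
1: · ADDGT
2: · MOVGT
3: ✓ CMP  NZCV=1010
4: ✓ ADDCS  r2←0x35
5: · MOVLS
6: ✓ CMP  NZCV=1000
7: ✓ MOVLT  r2←0xa5
8: · SUBCS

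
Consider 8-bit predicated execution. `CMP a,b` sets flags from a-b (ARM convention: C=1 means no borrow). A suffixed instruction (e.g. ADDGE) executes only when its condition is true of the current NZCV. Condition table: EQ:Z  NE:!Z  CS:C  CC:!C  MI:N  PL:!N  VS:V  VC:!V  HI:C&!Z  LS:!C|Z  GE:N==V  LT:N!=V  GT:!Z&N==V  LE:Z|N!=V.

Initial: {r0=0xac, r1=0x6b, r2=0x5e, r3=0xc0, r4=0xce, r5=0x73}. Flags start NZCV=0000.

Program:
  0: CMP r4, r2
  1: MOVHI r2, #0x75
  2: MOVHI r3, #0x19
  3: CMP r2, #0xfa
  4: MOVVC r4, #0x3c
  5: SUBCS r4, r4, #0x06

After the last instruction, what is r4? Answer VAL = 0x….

[0] flags=0011 → (cmp)
[1] flags=0011 HI?T → r2=0x75
[2] flags=0011 HI?T → r3=0x19
[3] flags=0000 → (cmp)
[4] flags=0000 VC?T → r4=0x3c
[5] flags=0000 CS?F → skip

VAL = 0x3c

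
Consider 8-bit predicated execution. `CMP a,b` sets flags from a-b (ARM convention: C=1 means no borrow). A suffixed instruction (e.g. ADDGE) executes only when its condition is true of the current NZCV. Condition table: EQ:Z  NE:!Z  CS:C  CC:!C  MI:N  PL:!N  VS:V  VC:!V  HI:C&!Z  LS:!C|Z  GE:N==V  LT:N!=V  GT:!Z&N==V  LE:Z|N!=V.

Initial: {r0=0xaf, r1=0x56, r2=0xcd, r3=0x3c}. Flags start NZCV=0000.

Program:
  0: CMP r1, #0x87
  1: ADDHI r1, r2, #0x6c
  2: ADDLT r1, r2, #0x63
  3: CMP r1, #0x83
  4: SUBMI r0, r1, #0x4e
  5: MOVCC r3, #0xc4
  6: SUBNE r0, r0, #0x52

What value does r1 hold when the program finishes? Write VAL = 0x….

VAL = 0x56

0: ✓ CMP  NZCV=1001
1: · ADDHI
2: · ADDLT
3: ✓ CMP  NZCV=1001
4: ✓ SUBMI  r0←0x08
5: ✓ MOVCC  r3←0xc4
6: ✓ SUBNE  r0←0xb6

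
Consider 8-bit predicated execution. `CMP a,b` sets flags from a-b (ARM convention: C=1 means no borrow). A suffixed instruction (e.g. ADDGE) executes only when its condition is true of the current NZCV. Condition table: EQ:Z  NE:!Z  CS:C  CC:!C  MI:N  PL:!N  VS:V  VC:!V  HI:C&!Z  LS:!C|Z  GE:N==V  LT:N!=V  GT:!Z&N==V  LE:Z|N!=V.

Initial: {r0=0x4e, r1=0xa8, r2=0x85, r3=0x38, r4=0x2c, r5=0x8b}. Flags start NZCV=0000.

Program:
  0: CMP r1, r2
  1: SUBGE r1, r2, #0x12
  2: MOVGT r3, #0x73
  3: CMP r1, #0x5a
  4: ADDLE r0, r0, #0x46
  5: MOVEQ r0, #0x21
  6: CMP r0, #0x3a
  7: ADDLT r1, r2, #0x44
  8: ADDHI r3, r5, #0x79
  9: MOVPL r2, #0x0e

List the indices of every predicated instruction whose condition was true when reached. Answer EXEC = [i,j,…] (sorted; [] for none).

EXEC = [1,2,8,9]

0: ✓ CMP  NZCV=0010
1: ✓ SUBGE  r1←0x73
2: ✓ MOVGT  r3←0x73
3: ✓ CMP  NZCV=0010
4: · ADDLE
5: · MOVEQ
6: ✓ CMP  NZCV=0010
7: · ADDLT
8: ✓ ADDHI  r3←0x04
9: ✓ MOVPL  r2←0x0e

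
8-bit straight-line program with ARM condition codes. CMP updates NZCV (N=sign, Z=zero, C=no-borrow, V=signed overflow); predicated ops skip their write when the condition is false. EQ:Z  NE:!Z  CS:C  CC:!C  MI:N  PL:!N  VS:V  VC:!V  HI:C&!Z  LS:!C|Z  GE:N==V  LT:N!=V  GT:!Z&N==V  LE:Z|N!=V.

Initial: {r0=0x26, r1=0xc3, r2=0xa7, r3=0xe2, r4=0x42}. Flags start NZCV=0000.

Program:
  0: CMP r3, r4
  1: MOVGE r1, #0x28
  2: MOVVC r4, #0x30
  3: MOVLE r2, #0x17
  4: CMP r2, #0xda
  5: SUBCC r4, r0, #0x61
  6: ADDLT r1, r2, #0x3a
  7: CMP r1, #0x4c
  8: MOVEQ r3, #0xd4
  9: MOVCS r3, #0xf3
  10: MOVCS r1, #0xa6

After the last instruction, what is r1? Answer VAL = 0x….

VAL = 0xa6

[0] flags=1010 → (cmp)
[1] flags=1010 GE?F → skip
[2] flags=1010 VC?T → r4=0x30
[3] flags=1010 LE?T → r2=0x17
[4] flags=0000 → (cmp)
[5] flags=0000 CC?T → r4=0xc5
[6] flags=0000 LT?F → skip
[7] flags=0011 → (cmp)
[8] flags=0011 EQ?F → skip
[9] flags=0011 CS?T → r3=0xf3
[10] flags=0011 CS?T → r1=0xa6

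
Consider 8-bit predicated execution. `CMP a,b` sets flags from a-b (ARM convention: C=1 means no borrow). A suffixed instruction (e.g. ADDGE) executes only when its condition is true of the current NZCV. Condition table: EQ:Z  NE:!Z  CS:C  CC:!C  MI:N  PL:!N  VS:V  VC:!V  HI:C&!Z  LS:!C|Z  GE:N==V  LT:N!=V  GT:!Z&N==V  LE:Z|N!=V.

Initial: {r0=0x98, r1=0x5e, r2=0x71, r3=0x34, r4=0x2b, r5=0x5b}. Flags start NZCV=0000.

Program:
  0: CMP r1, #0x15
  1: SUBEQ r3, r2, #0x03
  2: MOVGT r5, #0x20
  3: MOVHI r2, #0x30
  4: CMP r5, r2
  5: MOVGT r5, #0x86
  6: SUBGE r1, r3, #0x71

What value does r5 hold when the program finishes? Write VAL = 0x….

VAL = 0x20

[0] flags=0010 → (cmp)
[1] flags=0010 EQ?F → skip
[2] flags=0010 GT?T → r5=0x20
[3] flags=0010 HI?T → r2=0x30
[4] flags=1000 → (cmp)
[5] flags=1000 GT?F → skip
[6] flags=1000 GE?F → skip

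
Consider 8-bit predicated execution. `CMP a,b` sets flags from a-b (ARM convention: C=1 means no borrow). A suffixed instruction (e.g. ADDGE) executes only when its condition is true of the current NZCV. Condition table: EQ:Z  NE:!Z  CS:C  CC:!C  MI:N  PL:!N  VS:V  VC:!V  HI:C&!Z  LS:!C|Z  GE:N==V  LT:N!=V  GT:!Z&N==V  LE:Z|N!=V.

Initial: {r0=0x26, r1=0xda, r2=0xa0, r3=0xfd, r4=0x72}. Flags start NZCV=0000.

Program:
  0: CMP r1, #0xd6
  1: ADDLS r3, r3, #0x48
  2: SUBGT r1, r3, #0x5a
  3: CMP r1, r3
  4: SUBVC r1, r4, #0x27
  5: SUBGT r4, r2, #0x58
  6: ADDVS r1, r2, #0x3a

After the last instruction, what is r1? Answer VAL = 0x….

[0] flags=0010 → (cmp)
[1] flags=0010 LS?F → skip
[2] flags=0010 GT?T → r1=0xa3
[3] flags=1000 → (cmp)
[4] flags=1000 VC?T → r1=0x4b
[5] flags=1000 GT?F → skip
[6] flags=1000 VS?F → skip

VAL = 0x4b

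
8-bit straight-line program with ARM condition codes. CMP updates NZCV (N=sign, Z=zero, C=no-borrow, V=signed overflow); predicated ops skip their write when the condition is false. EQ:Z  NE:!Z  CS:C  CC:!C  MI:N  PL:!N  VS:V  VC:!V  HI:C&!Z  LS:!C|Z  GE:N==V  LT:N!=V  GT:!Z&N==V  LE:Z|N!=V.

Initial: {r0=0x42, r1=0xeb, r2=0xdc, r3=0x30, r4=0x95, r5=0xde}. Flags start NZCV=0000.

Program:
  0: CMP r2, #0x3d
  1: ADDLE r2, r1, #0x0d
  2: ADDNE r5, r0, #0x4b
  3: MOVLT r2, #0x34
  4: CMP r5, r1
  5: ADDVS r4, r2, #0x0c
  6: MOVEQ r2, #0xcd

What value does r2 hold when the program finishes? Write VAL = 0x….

0: ✓ CMP  NZCV=1010
1: ✓ ADDLE  r2←0xf8
2: ✓ ADDNE  r5←0x8d
3: ✓ MOVLT  r2←0x34
4: ✓ CMP  NZCV=1000
5: · ADDVS
6: · MOVEQ

VAL = 0x34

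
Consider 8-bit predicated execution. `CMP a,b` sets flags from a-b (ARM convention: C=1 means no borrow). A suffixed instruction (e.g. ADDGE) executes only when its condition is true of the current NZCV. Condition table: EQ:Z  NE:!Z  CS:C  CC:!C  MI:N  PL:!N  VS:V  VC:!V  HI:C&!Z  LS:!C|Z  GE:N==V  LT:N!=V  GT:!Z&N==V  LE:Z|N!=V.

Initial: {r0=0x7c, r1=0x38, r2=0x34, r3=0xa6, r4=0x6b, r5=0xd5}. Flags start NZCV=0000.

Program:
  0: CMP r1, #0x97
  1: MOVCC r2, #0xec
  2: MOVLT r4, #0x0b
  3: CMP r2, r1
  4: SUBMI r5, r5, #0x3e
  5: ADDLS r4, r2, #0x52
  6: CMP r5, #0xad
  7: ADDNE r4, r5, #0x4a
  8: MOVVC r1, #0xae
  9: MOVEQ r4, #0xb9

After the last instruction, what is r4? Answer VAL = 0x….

0: ✓ CMP  NZCV=1001
1: ✓ MOVCC  r2←0xec
2: · MOVLT
3: ✓ CMP  NZCV=1010
4: ✓ SUBMI  r5←0x97
5: · ADDLS
6: ✓ CMP  NZCV=1000
7: ✓ ADDNE  r4←0xe1
8: ✓ MOVVC  r1←0xae
9: · MOVEQ

VAL = 0xe1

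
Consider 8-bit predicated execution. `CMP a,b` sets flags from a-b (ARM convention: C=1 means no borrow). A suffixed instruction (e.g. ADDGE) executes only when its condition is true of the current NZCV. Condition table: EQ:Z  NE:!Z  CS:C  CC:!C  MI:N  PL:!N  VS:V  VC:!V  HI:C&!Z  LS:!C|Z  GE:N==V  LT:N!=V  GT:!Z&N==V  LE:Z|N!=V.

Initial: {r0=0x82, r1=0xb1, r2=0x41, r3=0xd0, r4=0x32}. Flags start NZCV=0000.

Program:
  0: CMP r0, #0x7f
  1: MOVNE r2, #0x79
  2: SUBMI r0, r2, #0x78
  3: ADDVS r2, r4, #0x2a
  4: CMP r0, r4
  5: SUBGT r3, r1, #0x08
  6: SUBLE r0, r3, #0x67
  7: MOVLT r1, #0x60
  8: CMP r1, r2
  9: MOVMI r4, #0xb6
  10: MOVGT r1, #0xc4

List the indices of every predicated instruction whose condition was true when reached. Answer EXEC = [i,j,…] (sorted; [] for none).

0: ✓ CMP  NZCV=0011
1: ✓ MOVNE  r2←0x79
2: · SUBMI
3: ✓ ADDVS  r2←0x5c
4: ✓ CMP  NZCV=0011
5: · SUBGT
6: ✓ SUBLE  r0←0x69
7: ✓ MOVLT  r1←0x60
8: ✓ CMP  NZCV=0010
9: · MOVMI
10: ✓ MOVGT  r1←0xc4

EXEC = [1,3,6,7,10]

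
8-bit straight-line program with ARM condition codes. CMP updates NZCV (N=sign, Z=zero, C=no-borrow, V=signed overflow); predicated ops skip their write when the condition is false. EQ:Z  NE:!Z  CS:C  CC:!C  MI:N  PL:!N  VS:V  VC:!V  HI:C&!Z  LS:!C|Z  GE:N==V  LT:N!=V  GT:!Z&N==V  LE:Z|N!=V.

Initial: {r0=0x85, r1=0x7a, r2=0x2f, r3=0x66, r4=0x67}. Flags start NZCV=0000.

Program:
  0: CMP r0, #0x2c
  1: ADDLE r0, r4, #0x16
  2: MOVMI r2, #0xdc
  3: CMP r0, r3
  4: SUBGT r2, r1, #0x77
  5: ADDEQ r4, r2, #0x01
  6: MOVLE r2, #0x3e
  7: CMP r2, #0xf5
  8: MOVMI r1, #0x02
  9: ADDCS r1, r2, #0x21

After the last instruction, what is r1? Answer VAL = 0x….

[0] flags=0011 → (cmp)
[1] flags=0011 LE?T → r0=0x7d
[2] flags=0011 MI?F → skip
[3] flags=0010 → (cmp)
[4] flags=0010 GT?T → r2=0x03
[5] flags=0010 EQ?F → skip
[6] flags=0010 LE?F → skip
[7] flags=0000 → (cmp)
[8] flags=0000 MI?F → skip
[9] flags=0000 CS?F → skip

VAL = 0x7a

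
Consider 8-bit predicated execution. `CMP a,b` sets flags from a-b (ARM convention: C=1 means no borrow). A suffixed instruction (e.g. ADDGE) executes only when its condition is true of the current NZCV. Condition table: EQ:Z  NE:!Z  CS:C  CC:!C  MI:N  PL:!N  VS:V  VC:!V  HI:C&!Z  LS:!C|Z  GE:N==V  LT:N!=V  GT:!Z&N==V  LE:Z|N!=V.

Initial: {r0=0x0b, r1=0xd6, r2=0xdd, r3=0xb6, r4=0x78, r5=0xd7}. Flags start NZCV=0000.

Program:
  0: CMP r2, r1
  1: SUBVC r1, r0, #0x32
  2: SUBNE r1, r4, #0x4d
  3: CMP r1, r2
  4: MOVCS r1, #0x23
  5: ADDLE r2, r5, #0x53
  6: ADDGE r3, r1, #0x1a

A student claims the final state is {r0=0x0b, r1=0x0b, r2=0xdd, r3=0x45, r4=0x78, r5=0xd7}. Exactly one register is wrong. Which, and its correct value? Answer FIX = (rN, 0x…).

0: ✓ CMP  NZCV=0010
1: ✓ SUBVC  r1←0xd9
2: ✓ SUBNE  r1←0x2b
3: ✓ CMP  NZCV=0000
4: · MOVCS
5: · ADDLE
6: ✓ ADDGE  r3←0x45

FIX = (r1, 0x2b)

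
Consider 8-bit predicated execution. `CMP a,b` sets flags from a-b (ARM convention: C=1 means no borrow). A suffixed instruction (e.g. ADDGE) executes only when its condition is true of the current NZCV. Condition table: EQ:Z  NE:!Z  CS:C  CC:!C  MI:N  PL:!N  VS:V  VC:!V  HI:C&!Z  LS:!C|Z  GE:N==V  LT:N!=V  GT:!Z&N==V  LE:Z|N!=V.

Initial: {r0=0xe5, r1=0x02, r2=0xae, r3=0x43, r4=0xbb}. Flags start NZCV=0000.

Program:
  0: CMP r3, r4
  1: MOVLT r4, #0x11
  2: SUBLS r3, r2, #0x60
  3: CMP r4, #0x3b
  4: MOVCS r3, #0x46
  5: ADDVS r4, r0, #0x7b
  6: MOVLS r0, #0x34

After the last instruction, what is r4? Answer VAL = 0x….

VAL = 0xbb

0: ✓ CMP  NZCV=1001
1: · MOVLT
2: ✓ SUBLS  r3←0x4e
3: ✓ CMP  NZCV=1010
4: ✓ MOVCS  r3←0x46
5: · ADDVS
6: · MOVLS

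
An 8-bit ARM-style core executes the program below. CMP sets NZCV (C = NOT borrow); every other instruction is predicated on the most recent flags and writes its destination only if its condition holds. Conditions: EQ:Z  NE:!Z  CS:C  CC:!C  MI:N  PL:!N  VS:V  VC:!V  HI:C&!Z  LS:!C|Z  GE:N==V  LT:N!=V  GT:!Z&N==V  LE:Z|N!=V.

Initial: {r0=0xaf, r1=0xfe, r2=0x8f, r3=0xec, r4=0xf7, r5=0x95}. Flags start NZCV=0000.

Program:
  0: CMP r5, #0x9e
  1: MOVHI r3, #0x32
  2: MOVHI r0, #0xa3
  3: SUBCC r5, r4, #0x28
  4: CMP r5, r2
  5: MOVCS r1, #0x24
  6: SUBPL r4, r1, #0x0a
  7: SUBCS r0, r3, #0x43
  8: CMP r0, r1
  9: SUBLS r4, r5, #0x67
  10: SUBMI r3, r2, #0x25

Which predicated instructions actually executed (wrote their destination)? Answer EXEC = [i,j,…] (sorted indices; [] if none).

[0] flags=1000 → (cmp)
[1] flags=1000 HI?F → skip
[2] flags=1000 HI?F → skip
[3] flags=1000 CC?T → r5=0xcf
[4] flags=0010 → (cmp)
[5] flags=0010 CS?T → r1=0x24
[6] flags=0010 PL?T → r4=0x1a
[7] flags=0010 CS?T → r0=0xa9
[8] flags=1010 → (cmp)
[9] flags=1010 LS?F → skip
[10] flags=1010 MI?T → r3=0x6a

EXEC = [3,5,6,7,10]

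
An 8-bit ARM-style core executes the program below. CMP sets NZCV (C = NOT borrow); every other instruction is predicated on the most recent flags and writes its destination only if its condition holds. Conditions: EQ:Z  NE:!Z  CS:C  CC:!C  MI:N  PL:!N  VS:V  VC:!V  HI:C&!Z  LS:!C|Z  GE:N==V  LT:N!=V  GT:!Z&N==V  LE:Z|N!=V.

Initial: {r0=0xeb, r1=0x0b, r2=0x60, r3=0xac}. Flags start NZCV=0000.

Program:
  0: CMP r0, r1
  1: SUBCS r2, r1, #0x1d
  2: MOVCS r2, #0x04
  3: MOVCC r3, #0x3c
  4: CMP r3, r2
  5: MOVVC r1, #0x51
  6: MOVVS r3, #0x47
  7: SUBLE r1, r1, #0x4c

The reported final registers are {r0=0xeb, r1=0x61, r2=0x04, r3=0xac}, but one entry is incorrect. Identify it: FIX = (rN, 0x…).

0: ✓ CMP  NZCV=1010
1: ✓ SUBCS  r2←0xee
2: ✓ MOVCS  r2←0x04
3: · MOVCC
4: ✓ CMP  NZCV=1010
5: ✓ MOVVC  r1←0x51
6: · MOVVS
7: ✓ SUBLE  r1←0x05

FIX = (r1, 0x05)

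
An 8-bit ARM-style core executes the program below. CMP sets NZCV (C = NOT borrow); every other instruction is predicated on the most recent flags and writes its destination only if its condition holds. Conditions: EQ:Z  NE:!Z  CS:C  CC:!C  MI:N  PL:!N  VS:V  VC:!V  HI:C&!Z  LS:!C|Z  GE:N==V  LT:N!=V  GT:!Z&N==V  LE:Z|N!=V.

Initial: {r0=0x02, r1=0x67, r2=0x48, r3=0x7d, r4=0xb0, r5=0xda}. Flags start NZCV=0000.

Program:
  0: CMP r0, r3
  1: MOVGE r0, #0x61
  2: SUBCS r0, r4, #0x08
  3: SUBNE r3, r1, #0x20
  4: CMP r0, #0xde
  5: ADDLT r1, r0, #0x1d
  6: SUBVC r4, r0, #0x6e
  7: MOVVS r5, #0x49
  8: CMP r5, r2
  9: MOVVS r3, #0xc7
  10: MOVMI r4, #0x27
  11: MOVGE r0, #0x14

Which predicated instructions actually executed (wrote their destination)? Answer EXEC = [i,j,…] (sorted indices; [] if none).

EXEC = [3,6,10]

0: ✓ CMP  NZCV=1000
1: · MOVGE
2: · SUBCS
3: ✓ SUBNE  r3←0x47
4: ✓ CMP  NZCV=0000
5: · ADDLT
6: ✓ SUBVC  r4←0x94
7: · MOVVS
8: ✓ CMP  NZCV=1010
9: · MOVVS
10: ✓ MOVMI  r4←0x27
11: · MOVGE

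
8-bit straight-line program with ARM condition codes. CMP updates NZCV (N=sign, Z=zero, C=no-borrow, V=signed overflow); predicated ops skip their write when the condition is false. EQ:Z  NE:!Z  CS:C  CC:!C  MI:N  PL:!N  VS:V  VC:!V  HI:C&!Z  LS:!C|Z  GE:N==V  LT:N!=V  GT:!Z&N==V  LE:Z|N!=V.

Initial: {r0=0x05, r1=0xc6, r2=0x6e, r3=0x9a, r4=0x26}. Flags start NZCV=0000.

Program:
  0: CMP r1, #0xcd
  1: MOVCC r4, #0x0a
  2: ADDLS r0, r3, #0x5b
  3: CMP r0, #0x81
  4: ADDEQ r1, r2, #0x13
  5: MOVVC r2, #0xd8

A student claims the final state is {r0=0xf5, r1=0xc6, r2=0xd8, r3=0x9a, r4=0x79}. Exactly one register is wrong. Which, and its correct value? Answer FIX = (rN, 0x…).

0: ✓ CMP  NZCV=1000
1: ✓ MOVCC  r4←0x0a
2: ✓ ADDLS  r0←0xf5
3: ✓ CMP  NZCV=0010
4: · ADDEQ
5: ✓ MOVVC  r2←0xd8

FIX = (r4, 0x0a)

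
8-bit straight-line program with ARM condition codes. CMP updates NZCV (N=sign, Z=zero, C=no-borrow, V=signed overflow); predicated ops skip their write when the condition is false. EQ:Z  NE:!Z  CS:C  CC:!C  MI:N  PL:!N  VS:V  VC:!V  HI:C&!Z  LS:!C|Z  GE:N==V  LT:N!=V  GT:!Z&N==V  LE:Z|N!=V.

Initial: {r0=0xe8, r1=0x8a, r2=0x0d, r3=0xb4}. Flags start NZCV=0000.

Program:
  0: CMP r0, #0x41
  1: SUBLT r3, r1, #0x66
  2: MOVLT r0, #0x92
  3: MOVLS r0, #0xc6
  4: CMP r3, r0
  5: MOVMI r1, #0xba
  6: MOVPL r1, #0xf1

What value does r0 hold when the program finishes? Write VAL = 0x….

VAL = 0x92

0: ✓ CMP  NZCV=1010
1: ✓ SUBLT  r3←0x24
2: ✓ MOVLT  r0←0x92
3: · MOVLS
4: ✓ CMP  NZCV=1001
5: ✓ MOVMI  r1←0xba
6: · MOVPL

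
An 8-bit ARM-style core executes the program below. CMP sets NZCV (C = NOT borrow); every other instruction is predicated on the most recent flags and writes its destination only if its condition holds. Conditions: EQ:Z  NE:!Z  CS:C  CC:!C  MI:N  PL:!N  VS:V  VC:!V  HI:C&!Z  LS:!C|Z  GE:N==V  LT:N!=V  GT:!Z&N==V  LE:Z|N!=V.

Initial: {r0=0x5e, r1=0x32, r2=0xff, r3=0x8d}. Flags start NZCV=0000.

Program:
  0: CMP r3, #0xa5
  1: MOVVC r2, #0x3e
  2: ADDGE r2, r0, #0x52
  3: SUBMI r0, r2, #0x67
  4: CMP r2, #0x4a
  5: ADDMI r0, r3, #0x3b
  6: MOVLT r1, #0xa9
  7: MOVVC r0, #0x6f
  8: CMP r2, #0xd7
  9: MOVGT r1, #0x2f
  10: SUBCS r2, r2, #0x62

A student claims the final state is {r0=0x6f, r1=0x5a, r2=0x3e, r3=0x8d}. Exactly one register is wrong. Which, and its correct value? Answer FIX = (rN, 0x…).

FIX = (r1, 0x2f)

[0] flags=1000 → (cmp)
[1] flags=1000 VC?T → r2=0x3e
[2] flags=1000 GE?F → skip
[3] flags=1000 MI?T → r0=0xd7
[4] flags=1000 → (cmp)
[5] flags=1000 MI?T → r0=0xc8
[6] flags=1000 LT?T → r1=0xa9
[7] flags=1000 VC?T → r0=0x6f
[8] flags=0000 → (cmp)
[9] flags=0000 GT?T → r1=0x2f
[10] flags=0000 CS?F → skip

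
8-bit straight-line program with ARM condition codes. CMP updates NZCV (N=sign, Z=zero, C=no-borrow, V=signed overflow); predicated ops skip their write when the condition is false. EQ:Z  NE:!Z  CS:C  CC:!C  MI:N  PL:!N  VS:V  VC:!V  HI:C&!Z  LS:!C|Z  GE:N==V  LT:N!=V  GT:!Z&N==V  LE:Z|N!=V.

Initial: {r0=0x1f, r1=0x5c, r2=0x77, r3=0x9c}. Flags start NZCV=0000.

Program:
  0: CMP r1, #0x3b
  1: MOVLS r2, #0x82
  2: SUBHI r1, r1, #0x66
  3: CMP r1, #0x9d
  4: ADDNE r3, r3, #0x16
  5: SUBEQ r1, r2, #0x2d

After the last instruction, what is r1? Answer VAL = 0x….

VAL = 0xf6

0: ✓ CMP  NZCV=0010
1: · MOVLS
2: ✓ SUBHI  r1←0xf6
3: ✓ CMP  NZCV=0010
4: ✓ ADDNE  r3←0xb2
5: · SUBEQ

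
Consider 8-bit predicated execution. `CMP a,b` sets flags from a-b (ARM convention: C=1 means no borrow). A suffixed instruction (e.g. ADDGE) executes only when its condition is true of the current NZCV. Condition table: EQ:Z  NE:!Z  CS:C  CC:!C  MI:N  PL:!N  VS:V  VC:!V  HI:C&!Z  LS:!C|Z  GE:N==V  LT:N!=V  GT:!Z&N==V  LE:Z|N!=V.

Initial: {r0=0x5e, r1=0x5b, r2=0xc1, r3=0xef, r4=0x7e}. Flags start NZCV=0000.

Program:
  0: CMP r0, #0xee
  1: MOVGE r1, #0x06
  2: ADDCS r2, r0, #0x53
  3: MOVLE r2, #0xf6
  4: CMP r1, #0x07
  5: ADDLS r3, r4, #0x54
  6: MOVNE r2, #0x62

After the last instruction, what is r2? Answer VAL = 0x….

[0] flags=0000 → (cmp)
[1] flags=0000 GE?T → r1=0x06
[2] flags=0000 CS?F → skip
[3] flags=0000 LE?F → skip
[4] flags=1000 → (cmp)
[5] flags=1000 LS?T → r3=0xd2
[6] flags=1000 NE?T → r2=0x62

VAL = 0x62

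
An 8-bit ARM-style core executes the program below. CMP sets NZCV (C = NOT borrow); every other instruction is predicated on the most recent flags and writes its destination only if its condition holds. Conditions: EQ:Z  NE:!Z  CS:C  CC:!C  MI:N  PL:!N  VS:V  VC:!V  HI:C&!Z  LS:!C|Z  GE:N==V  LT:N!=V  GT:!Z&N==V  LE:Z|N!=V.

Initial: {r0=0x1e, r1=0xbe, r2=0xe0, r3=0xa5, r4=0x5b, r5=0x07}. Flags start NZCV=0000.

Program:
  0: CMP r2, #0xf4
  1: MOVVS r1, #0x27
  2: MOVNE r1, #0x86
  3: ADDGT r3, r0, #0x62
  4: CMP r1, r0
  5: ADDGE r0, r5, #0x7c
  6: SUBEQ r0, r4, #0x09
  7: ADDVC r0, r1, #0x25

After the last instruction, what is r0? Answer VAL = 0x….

VAL = 0x1e

[0] flags=1000 → (cmp)
[1] flags=1000 VS?F → skip
[2] flags=1000 NE?T → r1=0x86
[3] flags=1000 GT?F → skip
[4] flags=0011 → (cmp)
[5] flags=0011 GE?F → skip
[6] flags=0011 EQ?F → skip
[7] flags=0011 VC?F → skip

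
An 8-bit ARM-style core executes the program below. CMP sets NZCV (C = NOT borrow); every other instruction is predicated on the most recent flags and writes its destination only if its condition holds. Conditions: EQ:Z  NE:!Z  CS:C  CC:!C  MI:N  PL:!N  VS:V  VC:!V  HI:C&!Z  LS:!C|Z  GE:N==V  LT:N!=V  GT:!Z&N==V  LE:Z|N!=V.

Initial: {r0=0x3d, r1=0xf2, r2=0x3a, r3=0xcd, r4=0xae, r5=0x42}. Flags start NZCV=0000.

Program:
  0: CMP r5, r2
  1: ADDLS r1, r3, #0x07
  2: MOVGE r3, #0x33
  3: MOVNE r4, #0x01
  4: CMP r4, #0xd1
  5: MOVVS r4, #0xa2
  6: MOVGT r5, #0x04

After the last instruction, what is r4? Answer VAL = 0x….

VAL = 0x01

[0] flags=0010 → (cmp)
[1] flags=0010 LS?F → skip
[2] flags=0010 GE?T → r3=0x33
[3] flags=0010 NE?T → r4=0x01
[4] flags=0000 → (cmp)
[5] flags=0000 VS?F → skip
[6] flags=0000 GT?T → r5=0x04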